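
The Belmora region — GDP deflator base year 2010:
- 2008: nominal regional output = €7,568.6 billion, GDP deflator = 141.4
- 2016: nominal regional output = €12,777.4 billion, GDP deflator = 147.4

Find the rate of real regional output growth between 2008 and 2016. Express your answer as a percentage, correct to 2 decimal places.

61.95%

Deflate each year: 2008 → 7568.6/1.414 = 5352.62; 2016 → 12777.4/1.474 = 8668.52.
So real regional output changed by 8668.52/5352.62 − 1 = 0.6195, i.e. 61.95%.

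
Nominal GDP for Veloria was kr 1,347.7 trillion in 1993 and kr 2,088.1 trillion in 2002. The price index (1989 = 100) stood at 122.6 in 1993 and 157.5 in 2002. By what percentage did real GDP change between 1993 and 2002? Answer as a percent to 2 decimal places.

Real GDP 1993 = 1347.7 / 1.226 = 1099.27.
Real GDP 2002 = 2088.1 / 1.575 = 1325.78.
Real growth = 1325.78 / 1099.27 − 1 = 0.2061.

20.61%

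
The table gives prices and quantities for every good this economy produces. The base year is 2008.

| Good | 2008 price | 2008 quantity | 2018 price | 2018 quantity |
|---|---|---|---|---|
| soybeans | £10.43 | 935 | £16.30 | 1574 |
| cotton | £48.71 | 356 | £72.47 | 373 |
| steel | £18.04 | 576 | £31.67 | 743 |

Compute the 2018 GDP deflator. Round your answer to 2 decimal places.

Nominal GDP 2018 = 16.30·1574 + 72.47·373 + 31.67·743 = 76218.32.
Real GDP 2018 (at 2008 prices) = 10.43·1574 + 48.71·373 + 18.04·743 = 47989.37.
Deflator = Nominal/Real × 100 = 76218.32/47989.37 × 100 = 158.823.

158.82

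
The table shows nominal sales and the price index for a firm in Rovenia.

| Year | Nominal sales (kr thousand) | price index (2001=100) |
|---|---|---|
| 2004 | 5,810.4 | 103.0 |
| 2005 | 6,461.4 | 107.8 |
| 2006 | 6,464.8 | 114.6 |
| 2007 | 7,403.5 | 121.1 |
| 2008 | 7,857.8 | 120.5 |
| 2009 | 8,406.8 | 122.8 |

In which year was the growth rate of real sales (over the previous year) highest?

2007

2005: real = 6461.4/1.078 = 5993.88; growth vs 2004 (5641.17) = 6.25%.
2006: real = 6464.8/1.146 = 5641.19; growth vs 2005 (5993.88) = -5.88%.
2007: real = 7403.5/1.211 = 6113.54; growth vs 2006 (5641.19) = 8.37%.
2008: real = 7857.8/1.205 = 6521.00; growth vs 2007 (6113.54) = 6.66%.
2009: real = 8406.8/1.228 = 6845.93; growth vs 2008 (6521.00) = 4.98%.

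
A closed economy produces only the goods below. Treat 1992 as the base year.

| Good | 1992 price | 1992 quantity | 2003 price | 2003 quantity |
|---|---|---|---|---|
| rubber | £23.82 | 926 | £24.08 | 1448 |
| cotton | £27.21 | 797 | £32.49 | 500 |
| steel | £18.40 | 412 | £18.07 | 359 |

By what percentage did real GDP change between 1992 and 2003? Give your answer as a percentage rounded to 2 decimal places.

Real GDP 1992 = Nominal GDP 1992 = 23.82·926 + 27.21·797 + 18.40·412 = 51324.49.
Real GDP 2003 (at 1992 prices) = 23.82·1448 + 27.21·500 + 18.40·359 = 54701.96.
Real growth = 54701.96/51324.49 − 1 = 0.0658.

6.58%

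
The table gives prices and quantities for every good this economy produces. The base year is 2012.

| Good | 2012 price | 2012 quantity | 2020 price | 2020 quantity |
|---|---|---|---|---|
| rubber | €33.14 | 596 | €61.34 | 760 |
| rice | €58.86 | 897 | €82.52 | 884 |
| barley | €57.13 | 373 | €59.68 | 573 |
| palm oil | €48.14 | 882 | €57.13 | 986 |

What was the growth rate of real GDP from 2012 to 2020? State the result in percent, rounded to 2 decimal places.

Real GDP 2012 = Nominal GDP 2012 = 33.14·596 + 58.86·897 + 57.13·373 + 48.14·882 = 136317.83.
Real GDP 2020 (at 2012 prices) = 33.14·760 + 58.86·884 + 57.13·573 + 48.14·986 = 157420.17.
Real growth = 157420.17/136317.83 − 1 = 0.1548.

15.48%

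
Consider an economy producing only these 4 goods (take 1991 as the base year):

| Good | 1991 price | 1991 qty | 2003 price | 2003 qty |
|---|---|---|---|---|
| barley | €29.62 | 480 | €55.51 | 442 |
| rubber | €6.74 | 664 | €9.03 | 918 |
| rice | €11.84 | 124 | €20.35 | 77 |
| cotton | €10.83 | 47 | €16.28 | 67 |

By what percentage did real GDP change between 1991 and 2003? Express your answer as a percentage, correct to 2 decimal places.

1.19%

Real GDP 1991 = Nominal GDP 1991 = 29.62·480 + 6.74·664 + 11.84·124 + 10.83·47 = 20670.13.
Real GDP 2003 (at 1991 prices) = 29.62·442 + 6.74·918 + 11.84·77 + 10.83·67 = 20916.65.
Real growth = 20916.65/20670.13 − 1 = 0.0119.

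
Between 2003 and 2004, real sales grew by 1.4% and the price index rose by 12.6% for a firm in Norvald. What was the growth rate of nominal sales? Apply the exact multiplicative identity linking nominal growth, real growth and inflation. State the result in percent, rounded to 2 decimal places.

14.18%

(1 + g_nom) = (1 + g_real)(1 + π) = 1.0140 × 1.1260 = 1.14176.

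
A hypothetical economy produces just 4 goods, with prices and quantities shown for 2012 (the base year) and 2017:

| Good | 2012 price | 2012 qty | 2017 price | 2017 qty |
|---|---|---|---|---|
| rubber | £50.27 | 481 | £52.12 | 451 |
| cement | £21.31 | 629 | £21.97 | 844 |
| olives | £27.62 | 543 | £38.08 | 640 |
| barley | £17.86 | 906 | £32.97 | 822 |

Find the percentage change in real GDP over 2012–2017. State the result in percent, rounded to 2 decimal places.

6.18%

Real GDP 2012 = Nominal GDP 2012 = 50.27·481 + 21.31·629 + 27.62·543 + 17.86·906 = 68762.68.
Real GDP 2017 (at 2012 prices) = 50.27·451 + 21.31·844 + 27.62·640 + 17.86·822 = 73015.13.
Real growth = 73015.13/68762.68 − 1 = 0.0618.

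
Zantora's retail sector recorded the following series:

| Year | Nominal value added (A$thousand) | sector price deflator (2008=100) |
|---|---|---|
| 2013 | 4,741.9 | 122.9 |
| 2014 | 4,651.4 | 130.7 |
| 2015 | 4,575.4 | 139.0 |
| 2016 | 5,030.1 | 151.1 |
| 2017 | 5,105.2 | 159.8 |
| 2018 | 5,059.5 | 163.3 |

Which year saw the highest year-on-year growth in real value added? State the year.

2014: real = 4651.4/1.307 = 3558.84; growth vs 2013 (3858.34) = -7.76%.
2015: real = 4575.4/1.390 = 3291.65; growth vs 2014 (3558.84) = -7.51%.
2016: real = 5030.1/1.511 = 3328.99; growth vs 2015 (3291.65) = 1.13%.
2017: real = 5105.2/1.598 = 3194.74; growth vs 2016 (3328.99) = -4.03%.
2018: real = 5059.5/1.633 = 3098.29; growth vs 2017 (3194.74) = -3.02%.

2016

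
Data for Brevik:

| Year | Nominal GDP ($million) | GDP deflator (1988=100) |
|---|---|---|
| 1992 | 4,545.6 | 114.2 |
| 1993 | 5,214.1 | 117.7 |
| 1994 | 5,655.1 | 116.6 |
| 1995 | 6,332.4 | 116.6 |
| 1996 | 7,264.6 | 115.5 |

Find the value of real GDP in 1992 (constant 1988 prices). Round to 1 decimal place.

$3,980.4 million

Real GDP 1992 = 4545.6 / 1.142 = 3980.39.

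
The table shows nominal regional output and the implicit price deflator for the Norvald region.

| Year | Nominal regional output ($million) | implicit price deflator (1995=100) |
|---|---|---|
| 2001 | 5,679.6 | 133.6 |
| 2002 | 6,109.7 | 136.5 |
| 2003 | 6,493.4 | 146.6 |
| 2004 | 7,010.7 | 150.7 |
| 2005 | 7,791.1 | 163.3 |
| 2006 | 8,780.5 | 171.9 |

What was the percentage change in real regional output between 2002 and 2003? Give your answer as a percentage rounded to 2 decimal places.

-1.04%

Real regional output 2002 = 6109.7/1.365 = 4475.97.
Real regional output 2003 = 6493.4/1.466 = 4429.33.
Change = 4429.33/4475.97 − 1 = -0.0104.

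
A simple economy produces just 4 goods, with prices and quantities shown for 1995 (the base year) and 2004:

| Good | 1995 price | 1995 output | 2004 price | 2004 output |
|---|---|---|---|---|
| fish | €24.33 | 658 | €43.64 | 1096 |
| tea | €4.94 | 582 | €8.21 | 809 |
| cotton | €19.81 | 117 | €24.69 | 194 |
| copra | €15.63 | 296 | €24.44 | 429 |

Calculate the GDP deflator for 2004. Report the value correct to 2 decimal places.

169.24

Nominal GDP 2004 = 43.64·1096 + 8.21·809 + 24.69·194 + 24.44·429 = 69745.95.
Real GDP 2004 (at 1995 prices) = 24.33·1096 + 4.94·809 + 19.81·194 + 15.63·429 = 41210.55.
Deflator = Nominal/Real × 100 = 69745.95/41210.55 × 100 = 169.243.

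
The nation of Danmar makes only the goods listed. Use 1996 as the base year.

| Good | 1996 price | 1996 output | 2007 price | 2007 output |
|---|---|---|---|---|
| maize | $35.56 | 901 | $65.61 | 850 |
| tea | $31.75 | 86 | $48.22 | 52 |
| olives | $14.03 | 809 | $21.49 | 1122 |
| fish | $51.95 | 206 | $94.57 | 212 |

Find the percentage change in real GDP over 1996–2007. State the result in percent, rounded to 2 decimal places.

Real GDP 1996 = Nominal GDP 1996 = 35.56·901 + 31.75·86 + 14.03·809 + 51.95·206 = 56822.03.
Real GDP 2007 (at 1996 prices) = 35.56·850 + 31.75·52 + 14.03·1122 + 51.95·212 = 58632.06.
Real growth = 58632.06/56822.03 − 1 = 0.0319.

3.19%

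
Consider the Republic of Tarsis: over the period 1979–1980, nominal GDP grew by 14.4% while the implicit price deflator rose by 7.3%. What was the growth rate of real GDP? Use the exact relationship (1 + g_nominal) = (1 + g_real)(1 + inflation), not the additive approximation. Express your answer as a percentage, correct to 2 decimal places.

6.62%

(1 + g_nom) = (1 + g_real)(1 + π), so g_real = 1.1440 / 1.0730 − 1 = 0.06617.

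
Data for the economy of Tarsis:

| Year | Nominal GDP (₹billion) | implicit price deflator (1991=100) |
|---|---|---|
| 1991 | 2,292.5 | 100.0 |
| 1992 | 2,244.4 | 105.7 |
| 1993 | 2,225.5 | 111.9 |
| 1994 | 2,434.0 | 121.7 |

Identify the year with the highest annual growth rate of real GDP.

1992: real = 2244.4/1.057 = 2123.37; growth vs 1991 (2292.50) = -7.38%.
1993: real = 2225.5/1.119 = 1988.83; growth vs 1992 (2123.37) = -6.34%.
1994: real = 2434.0/1.217 = 2000.00; growth vs 1993 (1988.83) = 0.56%.

1994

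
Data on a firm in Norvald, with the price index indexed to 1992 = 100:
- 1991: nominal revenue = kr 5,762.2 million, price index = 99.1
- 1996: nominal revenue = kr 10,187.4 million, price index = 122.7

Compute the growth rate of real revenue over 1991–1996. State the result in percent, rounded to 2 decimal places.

Real revenue 1991 = 5762.2 / 0.991 = 5814.53.
Real revenue 1996 = 10187.4 / 1.227 = 8302.69.
Real growth = 8302.69 / 5814.53 − 1 = 0.4279.

42.79%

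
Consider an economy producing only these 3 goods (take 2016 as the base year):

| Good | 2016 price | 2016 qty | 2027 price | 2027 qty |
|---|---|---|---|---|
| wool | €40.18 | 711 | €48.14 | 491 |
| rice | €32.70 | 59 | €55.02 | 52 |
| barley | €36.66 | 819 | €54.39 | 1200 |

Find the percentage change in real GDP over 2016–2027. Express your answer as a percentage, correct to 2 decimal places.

Real GDP 2016 = Nominal GDP 2016 = 40.18·711 + 32.70·59 + 36.66·819 = 60521.82.
Real GDP 2027 (at 2016 prices) = 40.18·491 + 32.70·52 + 36.66·1200 = 65420.78.
Real growth = 65420.78/60521.82 − 1 = 0.0809.

8.09%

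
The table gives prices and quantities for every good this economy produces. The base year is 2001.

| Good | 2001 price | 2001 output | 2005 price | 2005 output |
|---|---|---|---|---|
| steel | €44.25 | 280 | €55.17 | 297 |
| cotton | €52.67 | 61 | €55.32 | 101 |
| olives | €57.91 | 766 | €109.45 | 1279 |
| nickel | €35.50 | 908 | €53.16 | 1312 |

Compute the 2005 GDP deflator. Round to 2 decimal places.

Nominal GDP 2005 = 55.17·297 + 55.32·101 + 109.45·1279 + 53.16·1312 = 231705.28.
Real GDP 2005 (at 2001 prices) = 44.25·297 + 52.67·101 + 57.91·1279 + 35.50·1312 = 139104.81.
Deflator = Nominal/Real × 100 = 231705.28/139104.81 × 100 = 166.569.

166.57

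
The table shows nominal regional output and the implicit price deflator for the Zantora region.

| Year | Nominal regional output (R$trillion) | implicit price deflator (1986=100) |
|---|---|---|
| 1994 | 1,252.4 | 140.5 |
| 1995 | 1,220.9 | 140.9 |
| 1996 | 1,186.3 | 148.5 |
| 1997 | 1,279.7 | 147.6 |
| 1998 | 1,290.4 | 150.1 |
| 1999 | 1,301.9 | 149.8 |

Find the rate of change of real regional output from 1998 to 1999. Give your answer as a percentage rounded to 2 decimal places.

Real regional output 1998 = 1290.4/1.501 = 859.69.
Real regional output 1999 = 1301.9/1.498 = 869.09.
Change = 869.09/859.69 − 1 = 0.0109.

1.09%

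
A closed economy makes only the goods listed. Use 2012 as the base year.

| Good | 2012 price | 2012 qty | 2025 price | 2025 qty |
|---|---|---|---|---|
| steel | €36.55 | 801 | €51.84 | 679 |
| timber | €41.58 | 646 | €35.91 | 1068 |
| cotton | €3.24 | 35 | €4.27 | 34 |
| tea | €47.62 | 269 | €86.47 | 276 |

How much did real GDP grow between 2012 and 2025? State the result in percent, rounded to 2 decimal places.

19.43%

Real GDP 2012 = Nominal GDP 2012 = 36.55·801 + 41.58·646 + 3.24·35 + 47.62·269 = 69060.41.
Real GDP 2025 (at 2012 prices) = 36.55·679 + 41.58·1068 + 3.24·34 + 47.62·276 = 82478.17.
Real growth = 82478.17/69060.41 − 1 = 0.1943.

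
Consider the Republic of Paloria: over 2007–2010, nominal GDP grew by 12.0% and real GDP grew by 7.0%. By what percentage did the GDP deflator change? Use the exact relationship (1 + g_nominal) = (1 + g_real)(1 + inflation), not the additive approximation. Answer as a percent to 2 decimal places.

(1 + g_nom) = (1 + g_real)(1 + π), so π = 1.1200 / 1.0700 − 1 = 0.04673.

4.67%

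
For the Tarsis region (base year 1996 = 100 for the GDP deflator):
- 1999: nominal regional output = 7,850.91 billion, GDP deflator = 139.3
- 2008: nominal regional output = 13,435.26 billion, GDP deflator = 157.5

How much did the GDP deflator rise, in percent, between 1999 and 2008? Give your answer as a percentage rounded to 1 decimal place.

13.1%

Price-level change = 157.5 / 139.3 − 1 = 0.1307.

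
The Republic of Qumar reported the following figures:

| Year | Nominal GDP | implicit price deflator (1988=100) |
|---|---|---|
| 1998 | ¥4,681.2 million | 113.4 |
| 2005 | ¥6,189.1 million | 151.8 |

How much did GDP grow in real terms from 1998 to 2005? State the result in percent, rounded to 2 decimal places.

-1.23%

Real GDP 1998 = 4681.2 / 1.134 = 4128.04.
Real GDP 2005 = 6189.1 / 1.518 = 4077.14.
Real growth = 4077.14 / 4128.04 − 1 = -0.0123.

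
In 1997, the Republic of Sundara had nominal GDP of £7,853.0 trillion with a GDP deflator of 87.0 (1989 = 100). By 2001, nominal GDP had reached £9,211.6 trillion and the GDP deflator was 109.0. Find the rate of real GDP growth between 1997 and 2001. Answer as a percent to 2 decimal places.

-6.37%

Real GDP 1997 = 7853.0 / 0.870 = 9026.44.
Real GDP 2001 = 9211.6 / 1.090 = 8451.01.
Real growth = 8451.01 / 9026.44 − 1 = -0.0637.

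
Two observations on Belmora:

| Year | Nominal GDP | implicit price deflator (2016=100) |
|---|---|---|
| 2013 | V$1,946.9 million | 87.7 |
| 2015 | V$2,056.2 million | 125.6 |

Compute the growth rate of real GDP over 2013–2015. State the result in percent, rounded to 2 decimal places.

-26.26%

Deflate each year: 2013 → 1946.9/0.877 = 2219.95; 2015 → 2056.2/1.256 = 1637.10.
So real GDP changed by 1637.10/2219.95 − 1 = -0.2626, i.e. -26.26%.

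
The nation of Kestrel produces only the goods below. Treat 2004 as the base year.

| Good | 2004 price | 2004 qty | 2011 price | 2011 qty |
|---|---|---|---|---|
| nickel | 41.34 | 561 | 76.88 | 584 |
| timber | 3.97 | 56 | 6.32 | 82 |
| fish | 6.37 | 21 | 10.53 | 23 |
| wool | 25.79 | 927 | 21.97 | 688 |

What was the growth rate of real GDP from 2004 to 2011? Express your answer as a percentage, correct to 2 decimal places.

Real GDP 2004 = Nominal GDP 2004 = 41.34·561 + 3.97·56 + 6.37·21 + 25.79·927 = 47455.16.
Real GDP 2011 (at 2004 prices) = 41.34·584 + 3.97·82 + 6.37·23 + 25.79·688 = 42358.13.
Real growth = 42358.13/47455.16 − 1 = -0.1074.

-10.74%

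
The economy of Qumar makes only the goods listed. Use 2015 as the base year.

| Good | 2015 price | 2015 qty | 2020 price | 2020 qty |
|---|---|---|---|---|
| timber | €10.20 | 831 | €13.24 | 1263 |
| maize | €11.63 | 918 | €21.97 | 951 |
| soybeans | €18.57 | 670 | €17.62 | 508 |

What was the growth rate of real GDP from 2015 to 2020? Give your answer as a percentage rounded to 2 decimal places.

5.64%

Real GDP 2015 = Nominal GDP 2015 = 10.20·831 + 11.63·918 + 18.57·670 = 31594.44.
Real GDP 2020 (at 2015 prices) = 10.20·1263 + 11.63·951 + 18.57·508 = 33376.29.
Real growth = 33376.29/31594.44 − 1 = 0.0564.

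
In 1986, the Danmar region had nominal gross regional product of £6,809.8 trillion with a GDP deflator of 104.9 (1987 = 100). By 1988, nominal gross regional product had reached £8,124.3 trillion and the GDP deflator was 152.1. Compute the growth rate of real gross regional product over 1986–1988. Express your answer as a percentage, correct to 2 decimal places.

-17.72%

Real gross regional product 1986 = 6809.8 / 1.049 = 6491.71.
Real gross regional product 1988 = 8124.3 / 1.521 = 5341.42.
Real growth = 5341.42 / 6491.71 − 1 = -0.1772.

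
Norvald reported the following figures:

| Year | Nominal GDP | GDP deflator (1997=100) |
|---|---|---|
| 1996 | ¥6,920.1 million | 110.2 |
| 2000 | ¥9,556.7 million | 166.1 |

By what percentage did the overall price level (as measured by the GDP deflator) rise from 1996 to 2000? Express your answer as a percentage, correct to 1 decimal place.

50.7%

Price-level change = 166.1 / 110.2 − 1 = 0.5073.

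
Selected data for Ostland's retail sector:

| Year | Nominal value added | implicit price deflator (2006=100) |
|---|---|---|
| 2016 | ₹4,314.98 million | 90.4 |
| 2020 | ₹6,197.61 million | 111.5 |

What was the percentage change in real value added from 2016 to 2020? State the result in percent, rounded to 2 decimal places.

Real value added 2016 = 4314.98 / 0.904 = 4773.21.
Real value added 2020 = 6197.61 / 1.115 = 5558.39.
Real growth = 5558.39 / 4773.21 − 1 = 0.1645.

16.45%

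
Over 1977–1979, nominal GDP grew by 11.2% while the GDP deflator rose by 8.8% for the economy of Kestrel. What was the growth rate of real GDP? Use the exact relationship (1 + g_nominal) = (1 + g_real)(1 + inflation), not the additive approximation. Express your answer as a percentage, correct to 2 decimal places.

(1 + g_nom) = (1 + g_real)(1 + π), so g_real = 1.1120 / 1.0880 − 1 = 0.02206.

2.21%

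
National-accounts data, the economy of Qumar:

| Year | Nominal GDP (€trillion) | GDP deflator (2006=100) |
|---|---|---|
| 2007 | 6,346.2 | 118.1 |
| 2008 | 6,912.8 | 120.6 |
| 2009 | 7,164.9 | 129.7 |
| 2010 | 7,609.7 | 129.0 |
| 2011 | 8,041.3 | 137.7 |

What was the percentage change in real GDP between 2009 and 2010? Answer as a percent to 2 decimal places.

6.78%

Real GDP 2009 = 7164.9/1.297 = 5524.21.
Real GDP 2010 = 7609.7/1.290 = 5898.99.
Change = 5898.99/5524.21 − 1 = 0.0678.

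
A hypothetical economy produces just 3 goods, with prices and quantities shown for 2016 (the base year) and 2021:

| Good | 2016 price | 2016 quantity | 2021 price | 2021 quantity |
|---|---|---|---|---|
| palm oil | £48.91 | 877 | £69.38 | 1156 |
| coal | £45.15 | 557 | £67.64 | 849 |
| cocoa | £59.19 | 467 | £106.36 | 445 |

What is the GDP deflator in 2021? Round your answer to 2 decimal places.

Nominal GDP 2021 = 69.38·1156 + 67.64·849 + 106.36·445 = 184959.84.
Real GDP 2021 (at 2016 prices) = 48.91·1156 + 45.15·849 + 59.19·445 = 121211.86.
Deflator = Nominal/Real × 100 = 184959.84/121211.86 × 100 = 152.592.

152.59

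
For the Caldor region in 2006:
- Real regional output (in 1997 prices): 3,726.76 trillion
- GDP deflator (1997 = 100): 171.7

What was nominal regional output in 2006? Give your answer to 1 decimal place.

6,398.8 trillion

Nominal regional output = Real × (GDP deflator/100) = 3726.76 × 1.717 = 6398.85.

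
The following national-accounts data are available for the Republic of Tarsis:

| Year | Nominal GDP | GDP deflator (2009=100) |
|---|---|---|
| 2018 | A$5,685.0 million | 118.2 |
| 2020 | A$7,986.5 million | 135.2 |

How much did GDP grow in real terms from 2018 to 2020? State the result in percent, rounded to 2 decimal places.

Deflate each year: 2018 → 5685.0/1.182 = 4809.64; 2020 → 7986.5/1.352 = 5907.17.
So real GDP changed by 5907.17/4809.64 − 1 = 0.2282, i.e. 22.82%.

22.82%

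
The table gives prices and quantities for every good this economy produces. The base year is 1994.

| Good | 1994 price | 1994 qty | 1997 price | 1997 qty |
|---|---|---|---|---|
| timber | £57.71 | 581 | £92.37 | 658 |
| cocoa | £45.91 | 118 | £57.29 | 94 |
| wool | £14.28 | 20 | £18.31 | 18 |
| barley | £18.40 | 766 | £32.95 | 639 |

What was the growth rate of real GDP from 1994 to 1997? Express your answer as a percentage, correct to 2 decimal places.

1.83%

Real GDP 1994 = Nominal GDP 1994 = 57.71·581 + 45.91·118 + 14.28·20 + 18.40·766 = 53326.89.
Real GDP 1997 (at 1994 prices) = 57.71·658 + 45.91·94 + 14.28·18 + 18.40·639 = 54303.36.
Real growth = 54303.36/53326.89 − 1 = 0.0183.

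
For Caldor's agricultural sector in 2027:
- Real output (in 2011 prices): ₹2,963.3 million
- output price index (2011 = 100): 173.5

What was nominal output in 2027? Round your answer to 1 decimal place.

Nominal output = Real × (output price index/100) = 2963.3 × 1.735 = 5141.33.

₹5,141.3 million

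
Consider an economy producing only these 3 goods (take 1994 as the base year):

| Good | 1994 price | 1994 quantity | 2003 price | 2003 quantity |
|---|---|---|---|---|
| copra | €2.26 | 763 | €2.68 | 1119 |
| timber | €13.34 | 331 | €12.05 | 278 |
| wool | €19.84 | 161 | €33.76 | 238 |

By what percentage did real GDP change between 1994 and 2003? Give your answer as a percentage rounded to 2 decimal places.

Real GDP 1994 = Nominal GDP 1994 = 2.26·763 + 13.34·331 + 19.84·161 = 9334.16.
Real GDP 2003 (at 1994 prices) = 2.26·1119 + 13.34·278 + 19.84·238 = 10959.38.
Real growth = 10959.38/9334.16 − 1 = 0.1741.

17.41%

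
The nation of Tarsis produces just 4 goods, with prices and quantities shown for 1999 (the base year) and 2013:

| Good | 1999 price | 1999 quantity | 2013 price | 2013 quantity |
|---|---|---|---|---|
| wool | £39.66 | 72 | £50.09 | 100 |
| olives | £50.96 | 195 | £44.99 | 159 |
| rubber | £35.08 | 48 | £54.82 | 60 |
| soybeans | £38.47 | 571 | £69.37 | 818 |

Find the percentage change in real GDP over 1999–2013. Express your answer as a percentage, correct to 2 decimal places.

Real GDP 1999 = Nominal GDP 1999 = 39.66·72 + 50.96·195 + 35.08·48 + 38.47·571 = 36442.93.
Real GDP 2013 (at 1999 prices) = 39.66·100 + 50.96·159 + 35.08·60 + 38.47·818 = 45641.90.
Real growth = 45641.90/36442.93 − 1 = 0.2524.

25.24%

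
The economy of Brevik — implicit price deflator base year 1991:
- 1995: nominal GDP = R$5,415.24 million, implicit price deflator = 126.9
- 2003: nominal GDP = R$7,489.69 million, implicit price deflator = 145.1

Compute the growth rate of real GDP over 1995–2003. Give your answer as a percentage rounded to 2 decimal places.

Deflate each year: 1995 → 5415.24/1.269 = 4267.33; 2003 → 7489.69/1.451 = 5161.74.
So real GDP changed by 5161.74/4267.33 − 1 = 0.2096, i.e. 20.96%.

20.96%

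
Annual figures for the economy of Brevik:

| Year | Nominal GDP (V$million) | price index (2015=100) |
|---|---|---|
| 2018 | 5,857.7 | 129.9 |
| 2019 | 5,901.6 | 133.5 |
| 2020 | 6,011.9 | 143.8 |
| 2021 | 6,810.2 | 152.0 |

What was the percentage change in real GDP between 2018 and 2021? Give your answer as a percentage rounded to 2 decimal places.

Real GDP 2018 = 5857.7/1.299 = 4509.39.
Real GDP 2021 = 6810.2/1.520 = 4480.39.
Change = 4480.39/4509.39 − 1 = -0.0064.

-0.64%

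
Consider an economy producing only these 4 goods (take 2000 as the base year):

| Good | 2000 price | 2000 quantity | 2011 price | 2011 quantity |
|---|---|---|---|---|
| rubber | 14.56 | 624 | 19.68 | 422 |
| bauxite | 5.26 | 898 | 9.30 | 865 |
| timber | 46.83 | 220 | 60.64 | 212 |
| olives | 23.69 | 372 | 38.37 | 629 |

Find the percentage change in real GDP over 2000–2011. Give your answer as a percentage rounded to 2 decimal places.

Real GDP 2000 = Nominal GDP 2000 = 14.56·624 + 5.26·898 + 46.83·220 + 23.69·372 = 32924.20.
Real GDP 2011 (at 2000 prices) = 14.56·422 + 5.26·865 + 46.83·212 + 23.69·629 = 35523.19.
Real growth = 35523.19/32924.20 − 1 = 0.0789.

7.89%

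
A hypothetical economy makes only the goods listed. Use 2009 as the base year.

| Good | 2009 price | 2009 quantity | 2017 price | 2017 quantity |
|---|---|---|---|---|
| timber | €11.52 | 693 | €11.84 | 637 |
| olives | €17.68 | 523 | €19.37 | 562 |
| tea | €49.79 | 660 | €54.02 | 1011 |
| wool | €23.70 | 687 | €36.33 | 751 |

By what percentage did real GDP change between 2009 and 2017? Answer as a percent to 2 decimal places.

Real GDP 2009 = Nominal GDP 2009 = 11.52·693 + 17.68·523 + 49.79·660 + 23.70·687 = 66373.30.
Real GDP 2017 (at 2009 prices) = 11.52·637 + 17.68·562 + 49.79·1011 + 23.70·751 = 85410.79.
Real growth = 85410.79/66373.30 − 1 = 0.2868.

28.68%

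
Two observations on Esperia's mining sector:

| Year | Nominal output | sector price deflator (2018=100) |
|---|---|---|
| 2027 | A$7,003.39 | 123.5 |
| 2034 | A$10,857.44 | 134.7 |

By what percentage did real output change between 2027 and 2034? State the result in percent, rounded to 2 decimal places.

Deflate each year: 2027 → 7003.39/1.235 = 5670.76; 2034 → 10857.44/1.347 = 8060.46.
So real output changed by 8060.46/5670.76 − 1 = 0.4214, i.e. 42.14%.

42.14%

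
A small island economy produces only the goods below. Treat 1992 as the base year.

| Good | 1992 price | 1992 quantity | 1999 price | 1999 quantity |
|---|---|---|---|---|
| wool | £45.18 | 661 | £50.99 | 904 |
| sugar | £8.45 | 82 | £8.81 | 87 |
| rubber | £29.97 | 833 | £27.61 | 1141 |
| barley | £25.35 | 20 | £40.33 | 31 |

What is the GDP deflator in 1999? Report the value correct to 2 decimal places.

103.99

Nominal GDP 1999 = 50.99·904 + 8.81·87 + 27.61·1141 + 40.33·31 = 79614.67.
Real GDP 1999 (at 1992 prices) = 45.18·904 + 8.45·87 + 29.97·1141 + 25.35·31 = 76559.49.
Deflator = Nominal/Real × 100 = 79614.67/76559.49 × 100 = 103.991.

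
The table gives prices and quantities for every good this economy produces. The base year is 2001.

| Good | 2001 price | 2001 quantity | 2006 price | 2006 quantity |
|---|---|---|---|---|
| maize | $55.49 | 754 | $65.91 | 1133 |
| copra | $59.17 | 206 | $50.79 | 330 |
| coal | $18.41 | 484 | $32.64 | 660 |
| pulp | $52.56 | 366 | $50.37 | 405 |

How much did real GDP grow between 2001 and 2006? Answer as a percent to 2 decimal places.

40.96%

Real GDP 2001 = Nominal GDP 2001 = 55.49·754 + 59.17·206 + 18.41·484 + 52.56·366 = 82175.88.
Real GDP 2006 (at 2001 prices) = 55.49·1133 + 59.17·330 + 18.41·660 + 52.56·405 = 115833.67.
Real growth = 115833.67/82175.88 − 1 = 0.4096.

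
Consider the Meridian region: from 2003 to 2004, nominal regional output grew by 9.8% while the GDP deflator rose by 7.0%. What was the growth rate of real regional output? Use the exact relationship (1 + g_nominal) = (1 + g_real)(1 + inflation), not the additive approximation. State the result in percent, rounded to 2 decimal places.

(1 + g_nom) = (1 + g_real)(1 + π), so g_real = 1.0980 / 1.0700 − 1 = 0.02617.

2.62%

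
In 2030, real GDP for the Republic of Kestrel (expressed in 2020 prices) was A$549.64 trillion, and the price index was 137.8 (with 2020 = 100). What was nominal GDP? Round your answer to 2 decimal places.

Nominal GDP = Real × (price index/100) = 549.64 × 1.378 = 757.40.

A$757.40 trillion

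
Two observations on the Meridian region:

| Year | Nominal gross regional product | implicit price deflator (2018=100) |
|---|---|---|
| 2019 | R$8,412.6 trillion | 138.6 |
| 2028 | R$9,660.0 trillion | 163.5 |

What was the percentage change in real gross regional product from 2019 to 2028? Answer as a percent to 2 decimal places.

Deflate each year: 2019 → 8412.6/1.386 = 6069.70; 2028 → 9660.0/1.635 = 5908.26.
So real gross regional product changed by 5908.26/6069.70 − 1 = -0.0266, i.e. -2.66%.

-2.66%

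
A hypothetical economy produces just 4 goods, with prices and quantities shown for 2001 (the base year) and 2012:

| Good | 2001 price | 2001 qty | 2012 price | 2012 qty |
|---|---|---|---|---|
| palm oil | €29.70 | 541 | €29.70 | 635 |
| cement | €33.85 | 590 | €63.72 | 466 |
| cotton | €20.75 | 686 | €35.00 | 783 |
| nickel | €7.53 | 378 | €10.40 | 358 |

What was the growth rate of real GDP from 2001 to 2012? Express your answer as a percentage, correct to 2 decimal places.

0.86%

Real GDP 2001 = Nominal GDP 2001 = 29.70·541 + 33.85·590 + 20.75·686 + 7.53·378 = 53120.04.
Real GDP 2012 (at 2001 prices) = 29.70·635 + 33.85·466 + 20.75·783 + 7.53·358 = 53576.59.
Real growth = 53576.59/53120.04 − 1 = 0.0086.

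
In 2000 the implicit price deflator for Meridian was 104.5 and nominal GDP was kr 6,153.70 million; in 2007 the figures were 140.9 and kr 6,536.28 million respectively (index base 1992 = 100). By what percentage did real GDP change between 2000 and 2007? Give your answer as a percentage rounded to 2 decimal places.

Real GDP 2000 = 6153.70 / 1.045 = 5888.71.
Real GDP 2007 = 6536.28 / 1.409 = 4638.95.
Real growth = 4638.95 / 5888.71 − 1 = -0.2122.

-21.22%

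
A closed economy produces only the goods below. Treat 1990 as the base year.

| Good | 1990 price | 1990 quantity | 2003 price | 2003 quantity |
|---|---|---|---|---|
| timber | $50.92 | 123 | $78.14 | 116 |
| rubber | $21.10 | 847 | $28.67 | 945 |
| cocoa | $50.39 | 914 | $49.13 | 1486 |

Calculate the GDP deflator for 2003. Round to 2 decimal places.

108.38

Nominal GDP 2003 = 78.14·116 + 28.67·945 + 49.13·1486 = 109164.57.
Real GDP 2003 (at 1990 prices) = 50.92·116 + 21.10·945 + 50.39·1486 = 100725.76.
Deflator = Nominal/Real × 100 = 109164.57/100725.76 × 100 = 108.378.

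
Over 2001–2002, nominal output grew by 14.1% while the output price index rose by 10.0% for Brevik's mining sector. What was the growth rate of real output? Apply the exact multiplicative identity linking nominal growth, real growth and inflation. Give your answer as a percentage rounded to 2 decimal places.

3.73%

(1 + g_nom) = (1 + g_real)(1 + π), so g_real = 1.1410 / 1.1000 − 1 = 0.03727.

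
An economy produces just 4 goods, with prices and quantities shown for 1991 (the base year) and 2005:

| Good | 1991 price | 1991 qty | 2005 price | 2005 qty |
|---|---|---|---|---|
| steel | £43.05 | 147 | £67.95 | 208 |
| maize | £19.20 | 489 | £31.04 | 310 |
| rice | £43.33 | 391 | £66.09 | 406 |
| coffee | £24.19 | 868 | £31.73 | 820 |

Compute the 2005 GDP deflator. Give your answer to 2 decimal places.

146.38

Nominal GDP 2005 = 67.95·208 + 31.04·310 + 66.09·406 + 31.73·820 = 76607.14.
Real GDP 2005 (at 1991 prices) = 43.05·208 + 19.20·310 + 43.33·406 + 24.19·820 = 52334.18.
Deflator = Nominal/Real × 100 = 76607.14/52334.18 × 100 = 146.381.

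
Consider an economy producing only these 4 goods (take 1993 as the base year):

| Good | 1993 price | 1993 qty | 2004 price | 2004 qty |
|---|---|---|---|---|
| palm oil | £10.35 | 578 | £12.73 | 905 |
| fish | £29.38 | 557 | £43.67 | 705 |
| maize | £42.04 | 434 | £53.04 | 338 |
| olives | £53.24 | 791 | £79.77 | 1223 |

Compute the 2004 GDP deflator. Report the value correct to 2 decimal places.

Nominal GDP 2004 = 12.73·905 + 43.67·705 + 53.04·338 + 79.77·1223 = 157794.23.
Real GDP 2004 (at 1993 prices) = 10.35·905 + 29.38·705 + 42.04·338 + 53.24·1223 = 109401.69.
Deflator = Nominal/Real × 100 = 157794.23/109401.69 × 100 = 144.234.

144.23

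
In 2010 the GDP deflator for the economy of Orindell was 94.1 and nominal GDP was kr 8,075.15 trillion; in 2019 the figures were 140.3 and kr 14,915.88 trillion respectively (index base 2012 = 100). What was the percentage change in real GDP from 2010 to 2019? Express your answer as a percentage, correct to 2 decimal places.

Real GDP 2010 = 8075.15 / 0.941 = 8581.46.
Real GDP 2019 = 14915.88 / 1.403 = 10631.42.
Real growth = 10631.42 / 8581.46 − 1 = 0.2389.

23.89%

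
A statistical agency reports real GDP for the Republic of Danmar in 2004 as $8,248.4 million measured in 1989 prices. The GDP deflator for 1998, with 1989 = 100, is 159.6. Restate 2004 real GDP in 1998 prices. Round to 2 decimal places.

$13,164.45 million

Real GDP in 1998 prices = Real GDP in 1989 prices × (P_1998/P_1989) = 8248.4 × 1.596 = 13164.45.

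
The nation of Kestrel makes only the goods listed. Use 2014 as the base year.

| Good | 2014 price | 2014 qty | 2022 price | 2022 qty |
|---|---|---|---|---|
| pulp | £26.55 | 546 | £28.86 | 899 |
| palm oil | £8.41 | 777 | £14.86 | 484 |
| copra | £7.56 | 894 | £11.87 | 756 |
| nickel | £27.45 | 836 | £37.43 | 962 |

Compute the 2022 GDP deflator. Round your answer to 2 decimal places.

Nominal GDP 2022 = 28.86·899 + 14.86·484 + 11.87·756 + 37.43·962 = 78118.76.
Real GDP 2022 (at 2014 prices) = 26.55·899 + 8.41·484 + 7.56·756 + 27.45·962 = 60061.15.
Deflator = Nominal/Real × 100 = 78118.76/60061.15 × 100 = 130.065.

130.07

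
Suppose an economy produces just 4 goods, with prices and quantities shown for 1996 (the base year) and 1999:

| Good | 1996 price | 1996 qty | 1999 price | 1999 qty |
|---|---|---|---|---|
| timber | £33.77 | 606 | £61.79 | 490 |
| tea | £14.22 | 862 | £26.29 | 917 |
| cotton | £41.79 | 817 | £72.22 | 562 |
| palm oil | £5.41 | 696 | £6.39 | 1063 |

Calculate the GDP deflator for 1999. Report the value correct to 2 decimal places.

173.00

Nominal GDP 1999 = 61.79·490 + 26.29·917 + 72.22·562 + 6.39·1063 = 101765.24.
Real GDP 1999 (at 1996 prices) = 33.77·490 + 14.22·917 + 41.79·562 + 5.41·1063 = 58823.85.
Deflator = Nominal/Real × 100 = 101765.24/58823.85 × 100 = 173.000.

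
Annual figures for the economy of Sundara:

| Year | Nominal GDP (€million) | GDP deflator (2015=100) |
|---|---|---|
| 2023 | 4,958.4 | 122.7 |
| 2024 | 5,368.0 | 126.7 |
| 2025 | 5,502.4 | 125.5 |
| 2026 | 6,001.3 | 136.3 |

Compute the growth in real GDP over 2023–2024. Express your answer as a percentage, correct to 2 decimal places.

4.84%

Real GDP 2023 = 4958.4/1.227 = 4041.08.
Real GDP 2024 = 5368.0/1.267 = 4236.78.
Change = 4236.78/4041.08 − 1 = 0.0484.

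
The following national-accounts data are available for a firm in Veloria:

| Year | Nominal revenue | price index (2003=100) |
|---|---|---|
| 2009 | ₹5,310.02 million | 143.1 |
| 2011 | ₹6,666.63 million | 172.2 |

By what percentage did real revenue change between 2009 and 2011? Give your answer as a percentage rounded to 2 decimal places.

4.33%

Deflate each year: 2009 → 5310.02/1.431 = 3710.71; 2011 → 6666.63/1.722 = 3871.45.
So real revenue changed by 3871.45/3710.71 − 1 = 0.0433, i.e. 4.33%.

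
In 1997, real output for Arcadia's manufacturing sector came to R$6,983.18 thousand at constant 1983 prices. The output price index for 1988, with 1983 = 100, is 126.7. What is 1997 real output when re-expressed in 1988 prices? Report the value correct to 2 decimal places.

Real output in 1988 prices = Real output in 1983 prices × (P_1988/P_1983) = 6983.18 × 1.267 = 8847.69.

R$8,847.69 thousand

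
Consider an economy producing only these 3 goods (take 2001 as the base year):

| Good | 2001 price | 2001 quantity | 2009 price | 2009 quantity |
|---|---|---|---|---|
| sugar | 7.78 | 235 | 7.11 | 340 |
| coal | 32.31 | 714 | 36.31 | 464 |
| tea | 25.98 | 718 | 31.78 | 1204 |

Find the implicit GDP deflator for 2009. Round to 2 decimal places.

117.60

Nominal GDP 2009 = 7.11·340 + 36.31·464 + 31.78·1204 = 57528.36.
Real GDP 2009 (at 2001 prices) = 7.78·340 + 32.31·464 + 25.98·1204 = 48916.96.
Deflator = Nominal/Real × 100 = 57528.36/48916.96 × 100 = 117.604.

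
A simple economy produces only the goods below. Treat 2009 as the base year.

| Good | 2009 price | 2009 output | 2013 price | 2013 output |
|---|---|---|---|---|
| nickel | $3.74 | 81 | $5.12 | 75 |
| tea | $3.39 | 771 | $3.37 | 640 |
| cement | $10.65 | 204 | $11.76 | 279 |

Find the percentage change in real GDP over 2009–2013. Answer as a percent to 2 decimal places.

6.53%

Real GDP 2009 = Nominal GDP 2009 = 3.74·81 + 3.39·771 + 10.65·204 = 5089.23.
Real GDP 2013 (at 2009 prices) = 3.74·75 + 3.39·640 + 10.65·279 = 5421.45.
Real growth = 5421.45/5089.23 − 1 = 0.0653.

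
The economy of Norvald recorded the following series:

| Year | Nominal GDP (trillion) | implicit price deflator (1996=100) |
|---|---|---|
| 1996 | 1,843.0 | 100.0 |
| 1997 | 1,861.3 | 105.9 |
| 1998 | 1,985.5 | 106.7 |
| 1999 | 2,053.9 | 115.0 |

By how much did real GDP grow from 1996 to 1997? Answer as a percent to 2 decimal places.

Real GDP 1996 = 1843.0/1.000 = 1843.00.
Real GDP 1997 = 1861.3/1.059 = 1757.60.
Change = 1757.60/1843.00 − 1 = -0.0463.

-4.63%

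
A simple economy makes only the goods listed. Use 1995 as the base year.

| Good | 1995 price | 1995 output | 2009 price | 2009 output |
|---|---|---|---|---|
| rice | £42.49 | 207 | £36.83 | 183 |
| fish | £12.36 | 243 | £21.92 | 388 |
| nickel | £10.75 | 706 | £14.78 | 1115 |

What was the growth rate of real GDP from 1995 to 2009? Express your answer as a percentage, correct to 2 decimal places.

Real GDP 1995 = Nominal GDP 1995 = 42.49·207 + 12.36·243 + 10.75·706 = 19388.41.
Real GDP 2009 (at 1995 prices) = 42.49·183 + 12.36·388 + 10.75·1115 = 24557.60.
Real growth = 24557.60/19388.41 − 1 = 0.2666.

26.66%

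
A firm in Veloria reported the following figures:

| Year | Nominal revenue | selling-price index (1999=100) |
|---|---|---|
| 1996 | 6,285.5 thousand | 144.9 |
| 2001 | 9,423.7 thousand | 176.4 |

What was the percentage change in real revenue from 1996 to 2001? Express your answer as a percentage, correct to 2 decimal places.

Real revenue 1996 = 6285.5 / 1.449 = 4337.82.
Real revenue 2001 = 9423.7 / 1.764 = 5342.23.
Real growth = 5342.23 / 4337.82 − 1 = 0.2315.

23.15%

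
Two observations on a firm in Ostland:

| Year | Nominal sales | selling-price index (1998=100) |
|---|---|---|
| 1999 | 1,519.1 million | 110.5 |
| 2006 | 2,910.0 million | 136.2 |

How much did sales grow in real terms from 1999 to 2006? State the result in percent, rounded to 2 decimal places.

Real sales 1999 = 1519.1 / 1.105 = 1374.75.
Real sales 2006 = 2910.0 / 1.362 = 2136.56.
Real growth = 2136.56 / 1374.75 − 1 = 0.5541.

55.41%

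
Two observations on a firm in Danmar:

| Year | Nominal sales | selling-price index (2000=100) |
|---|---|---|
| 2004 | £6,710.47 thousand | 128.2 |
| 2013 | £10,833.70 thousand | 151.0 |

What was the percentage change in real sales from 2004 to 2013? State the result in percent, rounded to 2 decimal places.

37.07%

Real sales 2004 = 6710.47 / 1.282 = 5234.38.
Real sales 2013 = 10833.70 / 1.510 = 7174.64.
Real growth = 7174.64 / 5234.38 − 1 = 0.3707.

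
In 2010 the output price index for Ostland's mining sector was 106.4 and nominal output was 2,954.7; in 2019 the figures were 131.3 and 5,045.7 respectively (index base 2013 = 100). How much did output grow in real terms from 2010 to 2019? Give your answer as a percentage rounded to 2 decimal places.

38.38%

Real output 2010 = 2954.7 / 1.064 = 2776.97.
Real output 2019 = 5045.7 / 1.313 = 3842.88.
Real growth = 3842.88 / 2776.97 − 1 = 0.3838.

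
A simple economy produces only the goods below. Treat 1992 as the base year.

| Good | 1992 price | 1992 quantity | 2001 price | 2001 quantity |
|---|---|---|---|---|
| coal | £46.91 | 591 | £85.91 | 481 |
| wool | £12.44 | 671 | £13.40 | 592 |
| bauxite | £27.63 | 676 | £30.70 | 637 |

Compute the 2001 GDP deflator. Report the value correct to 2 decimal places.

Nominal GDP 2001 = 85.91·481 + 13.40·592 + 30.70·637 = 68811.41.
Real GDP 2001 (at 1992 prices) = 46.91·481 + 12.44·592 + 27.63·637 = 47528.50.
Deflator = Nominal/Real × 100 = 68811.41/47528.50 × 100 = 144.779.

144.78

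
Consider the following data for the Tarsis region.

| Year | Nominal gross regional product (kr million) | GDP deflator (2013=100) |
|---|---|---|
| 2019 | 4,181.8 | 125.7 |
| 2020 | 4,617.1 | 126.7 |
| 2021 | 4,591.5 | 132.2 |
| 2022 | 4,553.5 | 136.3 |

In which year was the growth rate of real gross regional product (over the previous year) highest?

2020

2020: real = 4617.1/1.267 = 3644.12; growth vs 2019 (3326.81) = 9.54%.
2021: real = 4591.5/1.322 = 3473.15; growth vs 2020 (3644.12) = -4.69%.
2022: real = 4553.5/1.363 = 3340.79; growth vs 2021 (3473.15) = -3.81%.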